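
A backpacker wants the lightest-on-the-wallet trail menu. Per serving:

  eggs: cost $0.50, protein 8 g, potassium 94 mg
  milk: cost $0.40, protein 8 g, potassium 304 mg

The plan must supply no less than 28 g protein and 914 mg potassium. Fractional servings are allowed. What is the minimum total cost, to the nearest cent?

$1.40

At the optimum either one food covers both requirements or two foods hit both targets exactly; no other combination can be cheaper.
eggs only: max(28/8, 914/94) = 9.723 servings → $4.86.
milk only: max(28/8, 914/304) = 3.5 servings → $1.40.
eggs + milk with both tight: 0.7143 servings and 2.786 servings → $1.47.
Cheapest feasible corner: $1.40.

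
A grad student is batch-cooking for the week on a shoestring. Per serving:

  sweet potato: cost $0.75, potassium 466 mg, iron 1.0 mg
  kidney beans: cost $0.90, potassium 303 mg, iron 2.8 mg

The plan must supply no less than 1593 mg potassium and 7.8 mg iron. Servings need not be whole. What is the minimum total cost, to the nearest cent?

An LP optimum is at a vertex; with two nutrient constraints at most two foods are used. Check each candidate.
sweet potato only: max(1593/466, 7.8/1.0) = 7.8 servings → $5.85.
kidney beans only: max(1593/303, 7.8/2.8) = 5.257 servings → $4.73.
sweet potato + kidney beans with both tight: 2.093 servings and 2.038 servings → $3.40.
So the least-cost plan costs $3.40.

$3.40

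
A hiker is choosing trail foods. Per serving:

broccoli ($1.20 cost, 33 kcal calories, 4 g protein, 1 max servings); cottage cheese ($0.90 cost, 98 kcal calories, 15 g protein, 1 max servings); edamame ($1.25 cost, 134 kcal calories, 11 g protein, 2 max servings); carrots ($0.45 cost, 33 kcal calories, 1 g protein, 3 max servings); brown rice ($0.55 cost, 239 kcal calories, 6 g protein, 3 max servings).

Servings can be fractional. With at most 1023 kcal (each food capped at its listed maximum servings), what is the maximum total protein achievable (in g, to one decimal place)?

Protein per kcal: cottage cheese 0.1531, broccoli 0.1212, edamame 0.08209, carrots 0.0303, brown rice 0.0251.
Take 1 serving of cottage cheese: uses 98 kcal, +15.0 g protein (running total 15.0 g).
Take 1 serving of broccoli: uses 33 kcal, +4.0 g protein (running total 19.0 g).
Take 2 servings of edamame: uses 268 kcal, +22.0 g protein (running total 41.0 g).
Take 3 servings of carrots: uses 99 kcal, +3.0 g protein (running total 44.0 g).
Take 2.197 servings of brown rice: uses 525 kcal, +13.2 g protein (running total 57.2 g).
Filling greedily by protein-per-kcal is optimal for one linear limit, giving 57.2 g.

57.2 g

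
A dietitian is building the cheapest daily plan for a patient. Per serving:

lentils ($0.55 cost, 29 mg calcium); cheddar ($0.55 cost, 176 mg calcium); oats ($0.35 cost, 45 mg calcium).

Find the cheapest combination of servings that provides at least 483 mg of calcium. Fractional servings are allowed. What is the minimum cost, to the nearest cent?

Cost per mg of calcium: cheddar $0.0031, oats $0.0078, lentils $0.0190.
With no serving limits, use only cheddar: 483 mg / 176 mg = 2.744 servings × $0.55 = $1.51.

$1.51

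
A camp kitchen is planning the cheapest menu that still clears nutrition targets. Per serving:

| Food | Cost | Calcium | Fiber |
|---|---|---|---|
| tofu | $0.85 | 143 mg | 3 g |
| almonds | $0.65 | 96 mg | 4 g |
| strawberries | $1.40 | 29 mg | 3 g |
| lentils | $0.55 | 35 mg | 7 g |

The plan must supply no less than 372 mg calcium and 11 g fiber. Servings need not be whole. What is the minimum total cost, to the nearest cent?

Compare the cost at each extreme point of the feasible region.
tofu only: max(372/143, 11/3) = 3.667 servings → $3.12.
almonds only: max(372/96, 11/4) = 3.875 servings → $2.52.
strawberries only: max(372/29, 11/3) = 12.83 servings → $17.96.
lentils only: max(372/35, 11/7) = 10.63 servings → $5.85.
tofu + almonds with both tight: 1.521 servings and 1.609 servings → $2.34.
tofu + strawberries with both tight: 2.33 servings and 1.336 servings → $3.85.
tofu + lentils with both tight: 2.477 servings and 0.51 servings → $2.39.
almonds + strawberries: intersection lies outside the first quadrant.
almonds + lentils: the both-tight solution has a negative serving — not a feasible corner.
strawberries + lentils with both targets exact would need a negative amount; discard.
The minimum over all feasible corners is $2.34.

$2.34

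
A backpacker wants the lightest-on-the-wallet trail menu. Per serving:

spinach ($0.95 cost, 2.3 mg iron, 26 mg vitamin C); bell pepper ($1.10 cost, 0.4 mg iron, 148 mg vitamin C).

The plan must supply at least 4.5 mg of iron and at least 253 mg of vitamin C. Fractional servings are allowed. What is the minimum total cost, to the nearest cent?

$3.18

With two linear requirements the optimum uses one or two foods; enumerate the corners.
spinach only: max(4.5/2.3, 253/26) = 9.731 servings → $9.24.
bell pepper only: max(4.5/0.4, 253/148) = 11.25 servings → $12.38.
spinach + bell pepper with both tight: 1.712 servings and 1.409 servings → $3.18.
The minimum over all feasible corners is $3.18.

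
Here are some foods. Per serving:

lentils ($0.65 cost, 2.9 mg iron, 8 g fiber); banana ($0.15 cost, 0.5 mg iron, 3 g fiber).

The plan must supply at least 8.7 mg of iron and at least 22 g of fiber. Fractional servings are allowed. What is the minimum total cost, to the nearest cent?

For a min-cost LP with two ≥-constraints, a basic feasible solution has at most two positive variables.
lentils only: max(8.7/2.9, 22/8) = 3 servings → $1.95.
banana only: max(8.7/0.5, 22/3) = 17.4 servings → $2.61.
lentils + banana: intersection lies outside the first quadrant.
The minimum over all feasible corners is $1.95.

$1.95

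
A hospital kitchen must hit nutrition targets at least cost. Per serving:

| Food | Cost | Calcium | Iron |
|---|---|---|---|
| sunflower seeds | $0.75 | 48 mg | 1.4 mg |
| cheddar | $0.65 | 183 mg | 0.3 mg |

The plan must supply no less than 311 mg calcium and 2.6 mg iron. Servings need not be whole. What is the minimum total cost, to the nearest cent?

Minimising a linear cost over {calcium ≥ 311, iron ≥ 2.6, servings ≥ 0} — the optimum is at a vertex, using one or two foods.
sunflower seeds only: max(311/48, 2.6/1.4) = 6.479 servings → $4.86.
cheddar only: max(311/183, 2.6/0.3) = 8.667 servings → $5.63.
sunflower seeds + cheddar with both tight: 1.582 servings and 1.285 servings → $2.02.
The minimum over all feasible corners is $2.02.

$2.02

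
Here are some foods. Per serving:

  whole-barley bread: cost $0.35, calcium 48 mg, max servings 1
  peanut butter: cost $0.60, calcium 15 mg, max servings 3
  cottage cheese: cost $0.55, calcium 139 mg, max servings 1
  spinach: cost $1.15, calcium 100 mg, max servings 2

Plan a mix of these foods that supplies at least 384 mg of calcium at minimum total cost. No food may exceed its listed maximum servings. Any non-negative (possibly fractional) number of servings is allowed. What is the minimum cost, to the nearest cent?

Cost per mg of calcium: cottage cheese $0.0040, whole-barley bread $0.0073, spinach $0.0115, peanut butter $0.0400.
Take 1 serving of cottage cheese: +139.0 mg calcium for $0.55 (total $0.55, still need 245.0 mg).
Take 1 serving of whole-barley bread: +48.0 mg calcium for $0.35 (total $0.90, still need 197.0 mg).
Take 1.97 servings of spinach: +197.0 mg calcium for $2.27 (total $3.17, still need 0.0 mg).
Filling from the cheapest source first is optimal under one linear minimum: $3.17.

$3.17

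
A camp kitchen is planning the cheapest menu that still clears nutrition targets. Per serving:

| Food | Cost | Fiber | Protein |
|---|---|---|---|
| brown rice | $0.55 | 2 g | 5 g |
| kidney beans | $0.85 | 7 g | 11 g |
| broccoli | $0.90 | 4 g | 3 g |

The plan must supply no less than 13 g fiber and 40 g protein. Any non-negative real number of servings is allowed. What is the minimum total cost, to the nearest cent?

$3.09

Check every corner: each single food scaled to meet both minima, and each pair solved so both constraints bind.
brown rice only: max(13/2, 40/5) = 8 servings → $4.40.
kidney beans only: max(13/7, 40/11) = 3.636 servings → $3.09.
broccoli only: max(13/4, 40/3) = 13.33 servings → $12.00.
brown rice + kidney beans with both targets exact would need a negative amount; discard.
brown rice + broccoli: the both-tight solution has a negative serving — not a feasible corner.
kidney beans + broccoli: intersection lies outside the first quadrant.
Cheapest feasible corner: $3.09.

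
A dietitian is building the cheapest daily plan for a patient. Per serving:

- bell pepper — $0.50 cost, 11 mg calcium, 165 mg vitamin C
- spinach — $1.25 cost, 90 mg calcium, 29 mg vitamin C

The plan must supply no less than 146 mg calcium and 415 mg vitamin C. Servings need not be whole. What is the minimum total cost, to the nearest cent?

Minimising a linear cost over {calcium ≥ 146, vitamin C ≥ 415, servings ≥ 0} — the optimum is at a vertex, using one or two foods.
bell pepper only: max(146/11, 415/165) = 13.27 servings → $6.64.
spinach only: max(146/90, 415/29) = 14.31 servings → $17.89.
bell pepper + spinach with both tight: 2.279 servings and 1.344 servings → $2.82.
So the least-cost plan costs $2.82.

$2.82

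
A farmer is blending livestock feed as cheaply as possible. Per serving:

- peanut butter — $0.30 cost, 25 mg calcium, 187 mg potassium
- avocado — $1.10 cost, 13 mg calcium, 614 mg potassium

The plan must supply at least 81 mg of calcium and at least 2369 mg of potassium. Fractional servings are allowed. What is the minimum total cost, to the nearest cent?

$3.80

Two binding constraints pin down two serving amounts, so the optimal mix uses at most two foods. The candidates are each food alone (scaled to the tighter of calcium/potassium) and each pair with both constraints tight.
peanut butter only: max(81/25, 2369/187) = 12.67 servings → $3.80.
avocado only: max(81/13, 2369/614) = 6.231 servings → $6.85.
peanut butter + avocado with both tight: 1.466 servings and 3.412 servings → $4.19.
So the least-cost plan costs $3.80.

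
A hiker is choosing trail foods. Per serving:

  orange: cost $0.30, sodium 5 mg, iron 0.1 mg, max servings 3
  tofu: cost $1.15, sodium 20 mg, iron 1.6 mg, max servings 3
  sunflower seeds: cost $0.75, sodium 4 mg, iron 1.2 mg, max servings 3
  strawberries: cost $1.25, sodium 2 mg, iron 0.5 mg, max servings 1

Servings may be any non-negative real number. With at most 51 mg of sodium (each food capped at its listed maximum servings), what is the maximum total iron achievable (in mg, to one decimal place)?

Iron per mg sodium: sunflower seeds 0.3, strawberries 0.25, tofu 0.08, orange 0.02.
Take 3 servings of sunflower seeds: uses 12 mg sodium, +3.6 mg iron (running total 3.6 mg).
Take 1 serving of strawberries: uses 2 mg sodium, +0.5 mg iron (running total 4.1 mg).
Take 1.85 servings of tofu: uses 37 mg sodium, +3.0 mg iron (running total 7.1 mg).
Greedy by best ratio exhausts the sodium allowance optimally: 7.1 mg.

7.1 mg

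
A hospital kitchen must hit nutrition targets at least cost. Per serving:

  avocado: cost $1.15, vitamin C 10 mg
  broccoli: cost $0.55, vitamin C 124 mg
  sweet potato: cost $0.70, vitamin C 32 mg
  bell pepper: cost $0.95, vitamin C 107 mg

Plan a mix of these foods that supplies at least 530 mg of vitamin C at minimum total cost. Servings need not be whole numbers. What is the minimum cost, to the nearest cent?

Cost per mg of vitamin C: broccoli $0.0044, bell pepper $0.0089, sweet potato $0.0219, avocado $0.1150.
With no serving limits, use only broccoli: 530 mg / 124 mg = 4.274 servings × $0.55 = $2.35.

$2.35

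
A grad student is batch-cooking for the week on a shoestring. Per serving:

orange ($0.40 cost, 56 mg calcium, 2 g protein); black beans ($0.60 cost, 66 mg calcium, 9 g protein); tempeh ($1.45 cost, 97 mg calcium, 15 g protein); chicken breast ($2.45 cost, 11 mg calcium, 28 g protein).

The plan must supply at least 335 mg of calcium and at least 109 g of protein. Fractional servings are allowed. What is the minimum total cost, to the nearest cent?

$7.27

Two binding constraints pin down two serving amounts, so the optimal mix uses at most two foods. The candidates are each food alone (scaled to the tighter of calcium/protein) and each pair with both constraints tight.
orange only: max(335/56, 109/2) = 54.5 servings → $21.80.
black beans only: max(335/66, 109/9) = 12.11 servings → $7.27.
tempeh only: max(335/97, 109/15) = 7.267 servings → $10.54.
chicken breast only: max(335/11, 109/28) = 30.45 servings → $74.61.
orange + black beans with both targets exact would need a negative amount; discard.
orange + tempeh with both targets exact would need a negative amount; discard.
orange + chicken breast with both tight: 5.292 servings and 3.515 servings → $10.73.
black beans + tempeh: the both-tight solution has a negative serving — not a feasible corner.
black beans + chicken breast with both tight: 4.678 servings and 2.389 servings → $8.66.
tempeh + chicken breast with both tight: 3.207 servings and 2.175 servings → $9.98.
The minimum over all feasible corners is $7.27.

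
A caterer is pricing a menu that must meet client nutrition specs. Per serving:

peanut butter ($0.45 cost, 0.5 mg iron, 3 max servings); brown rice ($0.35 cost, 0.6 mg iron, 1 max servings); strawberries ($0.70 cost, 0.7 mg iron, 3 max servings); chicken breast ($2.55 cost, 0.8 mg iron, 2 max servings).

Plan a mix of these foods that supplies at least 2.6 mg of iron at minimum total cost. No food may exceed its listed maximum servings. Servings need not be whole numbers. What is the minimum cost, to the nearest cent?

$2.20

Cost per mg of iron: brown rice $0.5833, peanut butter $0.9000, strawberries $1.0000, chicken breast $3.1875.
Take 1 serving of brown rice: +0.6 mg iron for $0.35 (total $0.35, still need 2.0 mg).
Take 3 servings of peanut butter: +1.5 mg iron for $1.35 (total $1.70, still need 0.5 mg).
Take 0.7143 servings of strawberries: +0.5 mg iron for $0.50 (total $2.20, still need 0.0 mg).
Greedy by cheapest-per-mg is optimal for a single linear constraint, so the minimum cost is $2.20.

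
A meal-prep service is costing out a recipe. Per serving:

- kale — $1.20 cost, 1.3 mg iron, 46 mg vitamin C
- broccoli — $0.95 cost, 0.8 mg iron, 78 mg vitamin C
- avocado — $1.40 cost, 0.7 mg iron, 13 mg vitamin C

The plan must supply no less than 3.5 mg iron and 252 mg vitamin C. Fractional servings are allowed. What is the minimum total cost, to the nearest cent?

For a min-cost LP with two ≥-constraints, a basic feasible solution has at most two positive variables.
kale only: max(3.5/1.3, 252/46) = 5.478 servings → $6.57.
broccoli only: max(3.5/0.8, 252/78) = 4.375 servings → $4.16.
avocado only: max(3.5/0.7, 252/13) = 19.38 servings → $27.14.
kale + broccoli with both tight: 1.105 servings and 2.579 servings → $3.78.
kale + avocado with both targets exact would need a negative amount; discard.
broccoli + avocado with both tight: 2.962 servings and 1.615 servings → $5.08.
So the least-cost plan costs $3.78.

$3.78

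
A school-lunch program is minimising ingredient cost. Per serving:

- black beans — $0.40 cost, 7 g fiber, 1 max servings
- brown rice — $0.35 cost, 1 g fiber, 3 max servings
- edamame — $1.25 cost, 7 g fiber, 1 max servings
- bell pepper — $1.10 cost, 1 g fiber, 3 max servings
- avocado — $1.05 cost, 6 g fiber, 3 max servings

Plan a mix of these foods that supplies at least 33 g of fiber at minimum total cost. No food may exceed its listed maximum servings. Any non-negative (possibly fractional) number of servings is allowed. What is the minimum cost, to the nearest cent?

$5.15

Cost per g of fiber: black beans $0.0571, avocado $0.1750, edamame $0.1786, brown rice $0.3500, bell pepper $1.1000.
Take 1 serving of black beans: +7.0 g fiber for $0.40 (total $0.40, still need 26.0 g).
Take 3 servings of avocado: +18.0 g fiber for $3.15 (total $3.55, still need 8.0 g).
Take 1 serving of edamame: +7.0 g fiber for $1.25 (total $4.80, still need 1.0 g).
Take 1 serving of brown rice: +1.0 g fiber for $0.35 (total $5.15, still need 0.0 g).
Filling from the cheapest source first is optimal under one linear minimum: $5.15.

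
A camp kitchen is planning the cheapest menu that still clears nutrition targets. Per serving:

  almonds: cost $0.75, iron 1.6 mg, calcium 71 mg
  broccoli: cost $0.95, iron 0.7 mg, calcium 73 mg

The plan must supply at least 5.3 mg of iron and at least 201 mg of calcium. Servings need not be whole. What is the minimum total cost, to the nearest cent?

$2.48

almonds only: max(5.3/1.6, 201/71) = 3.312 servings → $2.48.
broccoli only: max(5.3/0.7, 201/73) = 7.571 servings → $7.19.
almonds + broccoli: the both-tight solution has a negative serving — not a feasible corner.
So the least-cost plan costs $2.48.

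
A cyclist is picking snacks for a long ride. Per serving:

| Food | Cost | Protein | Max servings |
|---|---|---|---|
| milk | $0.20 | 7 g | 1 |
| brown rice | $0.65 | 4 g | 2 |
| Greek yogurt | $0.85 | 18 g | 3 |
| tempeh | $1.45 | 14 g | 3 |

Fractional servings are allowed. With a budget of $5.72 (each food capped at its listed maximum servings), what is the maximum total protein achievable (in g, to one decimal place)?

Protein per dollar: milk 35, Greek yogurt 21.18, tempeh 9.655, brown rice 6.154.
Take 1 serving of milk: spends $0.20, +7.0 g protein (running total 7.0 g).
Take 3 servings of Greek yogurt: spends $2.55, +54.0 g protein (running total 61.0 g).
Take 2.048 servings of tempeh: spends $2.97, +28.7 g protein (running total 89.7 g).
Greedy by best ratio exhausts the cost allowance optimally: 89.7 g.

89.7 g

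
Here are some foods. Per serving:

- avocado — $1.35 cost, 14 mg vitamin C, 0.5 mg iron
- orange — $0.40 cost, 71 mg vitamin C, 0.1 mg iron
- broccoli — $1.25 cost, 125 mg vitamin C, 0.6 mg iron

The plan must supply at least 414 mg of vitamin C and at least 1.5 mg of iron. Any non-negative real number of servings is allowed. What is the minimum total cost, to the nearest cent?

$3.51

avocado only: max(414/14, 1.5/0.5) = 29.57 servings → $39.92.
orange only: max(414/71, 1.5/0.1) = 15 servings → $6.00.
broccoli only: max(414/125, 1.5/0.6) = 3.312 servings → $4.14.
avocado + orange with both tight: 1.909 servings and 5.455 servings → $4.76.
avocado + broccoli: the both-tight solution has a negative serving — not a feasible corner.
orange + broccoli with both tight: 2.023 servings and 2.163 servings → $3.51.
The minimum over all feasible corners is $3.51.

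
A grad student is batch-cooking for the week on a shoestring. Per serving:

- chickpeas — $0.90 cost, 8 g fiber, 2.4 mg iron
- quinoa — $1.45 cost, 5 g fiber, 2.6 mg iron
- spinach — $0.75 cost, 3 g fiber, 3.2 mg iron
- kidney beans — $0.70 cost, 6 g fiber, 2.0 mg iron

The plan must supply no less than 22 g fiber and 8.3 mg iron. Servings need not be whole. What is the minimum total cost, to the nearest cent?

$2.74

For a min-cost LP with two ≥-constraints, a basic feasible solution has at most two positive variables.
chickpeas only: max(22/8, 8.3/2.4) = 3.458 servings → $3.11.
quinoa only: max(22/5, 8.3/2.6) = 4.4 servings → $6.38.
spinach only: max(22/3, 8.3/3.2) = 7.333 servings → $5.50.
kidney beans only: max(22/6, 8.3/2.0) = 4.15 servings → $2.90.
chickpeas + quinoa with both tight: 1.784 servings and 1.545 servings → $3.85.
chickpeas + spinach with both tight: 2.473 servings and 0.7391 servings → $2.78.
chickpeas + kidney beans with both targets exact would need a negative amount; discard.
quinoa + spinach with both targets exact would need a negative amount; discard.
quinoa + kidney beans with both tight: 1.036 servings and 2.804 servings → $3.46.
spinach + kidney beans with both tight: 0.4394 servings and 3.447 servings → $2.74.
Cheapest feasible corner: $2.74.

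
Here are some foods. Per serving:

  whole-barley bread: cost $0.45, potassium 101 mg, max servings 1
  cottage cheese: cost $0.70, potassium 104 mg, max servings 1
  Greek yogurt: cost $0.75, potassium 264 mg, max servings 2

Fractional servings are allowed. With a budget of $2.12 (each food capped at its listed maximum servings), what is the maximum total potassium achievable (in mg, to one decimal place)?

Potassium per dollar: Greek yogurt 352, whole-barley bread 224.4, cottage cheese 148.6.
Take 2 servings of Greek yogurt: spends $1.50, +528.0 mg potassium (running total 528.0 mg).
Take 1 serving of whole-barley bread: spends $0.45, +101.0 mg potassium (running total 629.0 mg).
Take 0.2429 servings of cottage cheese: spends $0.17, +25.3 mg potassium (running total 654.3 mg).
Greedy by best ratio exhausts the cost allowance optimally: 654.3 mg.

654.3 mg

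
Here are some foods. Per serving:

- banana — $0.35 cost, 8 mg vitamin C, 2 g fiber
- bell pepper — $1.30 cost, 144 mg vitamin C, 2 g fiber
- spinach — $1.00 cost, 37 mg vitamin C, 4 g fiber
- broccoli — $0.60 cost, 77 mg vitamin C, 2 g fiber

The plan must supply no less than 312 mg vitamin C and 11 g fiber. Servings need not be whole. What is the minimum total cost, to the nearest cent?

Check every corner: each single food scaled to meet both minima, and each pair solved so both constraints bind.
banana only: max(312/8, 11/2) = 39 servings → $13.65.
bell pepper only: max(312/144, 11/2) = 5.5 servings → $7.15.
spinach only: max(312/37, 11/4) = 8.432 servings → $8.43.
broccoli only: max(312/77, 11/2) = 5.5 servings → $3.30.
banana + bell pepper with both tight: 3.529 servings and 1.971 servings → $3.80.
banana + spinach: intersection lies outside the first quadrant.
banana + broccoli with both tight: 1.616 servings and 3.884 servings → $2.90.
bell pepper + spinach with both tight: 1.675 servings and 1.912 servings → $4.09.
bell pepper + broccoli: the both-tight solution has a negative serving — not a feasible corner.
spinach + broccoli with both tight: 0.953 servings and 3.594 servings → $3.11.
Cheapest feasible corner: $2.90.

$2.90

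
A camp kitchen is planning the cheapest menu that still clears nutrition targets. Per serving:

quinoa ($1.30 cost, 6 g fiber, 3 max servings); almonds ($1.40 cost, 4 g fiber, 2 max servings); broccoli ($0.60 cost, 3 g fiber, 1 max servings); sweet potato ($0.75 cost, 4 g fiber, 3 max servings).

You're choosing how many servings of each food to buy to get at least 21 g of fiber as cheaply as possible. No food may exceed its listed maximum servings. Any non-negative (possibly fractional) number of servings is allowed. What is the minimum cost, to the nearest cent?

Cost per g of fiber: sweet potato $0.1875, broccoli $0.2000, quinoa $0.2167, almonds $0.3500.
Take 3 servings of sweet potato: +12.0 g fiber for $2.25 (total $2.25, still need 9.0 g).
Take 1 serving of broccoli: +3.0 g fiber for $0.60 (total $2.85, still need 6.0 g).
Take 1 serving of quinoa: +6.0 g fiber for $1.30 (total $4.15, still need 0.0 g).
Greedy by cheapest-per-g is optimal for a single linear constraint, so the minimum cost is $4.15.

$4.15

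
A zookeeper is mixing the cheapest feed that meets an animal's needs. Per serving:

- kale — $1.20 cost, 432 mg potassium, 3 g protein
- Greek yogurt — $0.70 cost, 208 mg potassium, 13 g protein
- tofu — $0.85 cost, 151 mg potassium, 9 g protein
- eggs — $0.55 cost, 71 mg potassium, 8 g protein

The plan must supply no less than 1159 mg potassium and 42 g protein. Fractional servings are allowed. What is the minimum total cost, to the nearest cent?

kale only: max(1159/432, 42/3) = 14 servings → $16.80.
Greek yogurt only: max(1159/208, 42/13) = 5.572 servings → $3.90.
tofu only: max(1159/151, 42/9) = 7.675 servings → $6.52.
eggs only: max(1159/71, 42/8) = 16.32 servings → $8.98.
kale + Greek yogurt with both tight: 1.268 servings and 2.938 servings → $3.58.
kale + tofu with both tight: 1.19 servings and 4.27 servings → $5.06.
kale + eggs with both tight: 1.94 servings and 4.523 servings → $4.81.
Greek yogurt + tofu: intersection lies outside the first quadrant.
Greek yogurt + eggs: intersection lies outside the first quadrant.
tofu + eggs with both targets exact would need a negative amount; discard.
The minimum over all feasible corners is $3.58.

$3.58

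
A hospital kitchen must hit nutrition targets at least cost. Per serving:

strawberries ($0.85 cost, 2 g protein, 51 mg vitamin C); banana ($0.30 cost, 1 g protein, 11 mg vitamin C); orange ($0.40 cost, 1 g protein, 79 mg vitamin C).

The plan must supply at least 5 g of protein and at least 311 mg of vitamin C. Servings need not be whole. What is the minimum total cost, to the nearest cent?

$1.88

strawberries only: max(5/2, 311/51) = 6.098 servings → $5.18.
banana only: max(5/1, 311/11) = 28.27 servings → $8.48.
orange only: max(5/1, 311/79) = 5 servings → $2.00.
strawberries + banana with both targets exact would need a negative amount; discard.
strawberries + orange with both tight: 0.785 servings and 3.43 servings → $2.04.
banana + orange with both tight: 1.235 servings and 3.765 servings → $1.88.
Cheapest feasible corner: $1.88.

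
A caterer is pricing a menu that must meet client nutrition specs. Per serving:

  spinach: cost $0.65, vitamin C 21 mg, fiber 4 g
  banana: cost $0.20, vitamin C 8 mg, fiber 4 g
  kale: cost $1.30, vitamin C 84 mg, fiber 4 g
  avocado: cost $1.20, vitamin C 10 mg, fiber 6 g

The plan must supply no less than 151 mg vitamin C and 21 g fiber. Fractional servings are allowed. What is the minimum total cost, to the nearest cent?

An LP optimum is at a vertex; with two nutrient constraints at most two foods are used. Check each candidate.
spinach only: max(151/21, 21/4) = 7.19 servings → $4.67.
banana only: max(151/8, 21/4) = 18.88 servings → $3.77.
kale only: max(151/84, 21/4) = 5.25 servings → $6.83.
avocado only: max(151/10, 21/6) = 15.1 servings → $18.12.
spinach + banana with both targets exact would need a negative amount; discard.
spinach + kale with both tight: 4.603 servings and 0.6468 servings → $3.83.
spinach + avocado with both targets exact would need a negative amount; discard.
banana + kale with both tight: 3.816 servings and 1.434 servings → $2.63.
banana + avocado with both targets exact would need a negative amount; discard.
kale + avocado with both tight: 1.5 servings and 2.5 servings → $4.95.
So the least-cost plan costs $2.63.

$2.63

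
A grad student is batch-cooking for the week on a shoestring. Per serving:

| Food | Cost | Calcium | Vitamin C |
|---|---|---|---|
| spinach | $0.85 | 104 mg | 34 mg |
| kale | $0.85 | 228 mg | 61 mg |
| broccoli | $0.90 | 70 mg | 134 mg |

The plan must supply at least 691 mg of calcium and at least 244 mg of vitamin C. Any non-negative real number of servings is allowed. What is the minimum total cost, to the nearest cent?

$2.90

The cheapest plan sits at a corner of the feasible region — with two constraints it uses at most two foods.
spinach only: max(691/104, 244/34) = 7.176 servings → $6.10.
kale only: max(691/228, 244/61) = 4 servings → $3.40.
broccoli only: max(691/70, 244/134) = 9.871 servings → $8.88.
spinach + kale: the both-tight solution has a negative serving — not a feasible corner.
spinach + broccoli with both tight: 6.535 servings and 0.1629 servings → $5.70.
kale + broccoli with both tight: 2.873 servings and 0.5129 servings → $2.90.
The minimum over all feasible corners is $2.90.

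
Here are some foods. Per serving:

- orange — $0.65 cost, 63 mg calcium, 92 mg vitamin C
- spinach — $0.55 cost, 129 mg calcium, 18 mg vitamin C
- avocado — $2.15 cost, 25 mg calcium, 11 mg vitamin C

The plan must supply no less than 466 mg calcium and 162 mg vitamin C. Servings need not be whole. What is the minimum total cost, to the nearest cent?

$2.43

An LP optimum is at a vertex; with two nutrient constraints at most two foods are used. Check each candidate.
orange only: max(466/63, 162/92) = 7.397 servings → $4.81.
spinach only: max(466/129, 162/18) = 9 servings → $4.95.
avocado only: max(466/25, 162/11) = 18.64 servings → $40.08.
orange + spinach with both tight: 1.165 servings and 3.043 servings → $2.43.
orange + avocado with both targets exact would need a negative amount; discard.
spinach + avocado with both tight: 1.11 servings and 12.91 servings → $28.37.
So the least-cost plan costs $2.43.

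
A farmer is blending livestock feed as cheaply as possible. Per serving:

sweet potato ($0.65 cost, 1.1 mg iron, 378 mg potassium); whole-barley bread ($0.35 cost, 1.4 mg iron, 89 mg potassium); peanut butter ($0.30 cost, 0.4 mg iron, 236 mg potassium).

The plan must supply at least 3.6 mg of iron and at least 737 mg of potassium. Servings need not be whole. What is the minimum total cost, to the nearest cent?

For a min-cost LP with two ≥-constraints, a basic feasible solution has at most two positive variables.
sweet potato only: max(3.6/1.1, 737/378) = 3.273 servings → $2.13.
whole-barley bread only: max(3.6/1.4, 737/89) = 8.281 servings → $2.90.
peanut butter only: max(3.6/0.4, 737/236) = 9 servings → $2.70.
sweet potato + whole-barley bread with both tight: 1.649 servings and 1.275 servings → $1.52.
sweet potato + peanut butter: the both-tight solution has a negative serving — not a feasible corner.
whole-barley bread + peanut butter with both tight: 1.882 servings and 2.413 servings → $1.38.
So the least-cost plan costs $1.38.

$1.38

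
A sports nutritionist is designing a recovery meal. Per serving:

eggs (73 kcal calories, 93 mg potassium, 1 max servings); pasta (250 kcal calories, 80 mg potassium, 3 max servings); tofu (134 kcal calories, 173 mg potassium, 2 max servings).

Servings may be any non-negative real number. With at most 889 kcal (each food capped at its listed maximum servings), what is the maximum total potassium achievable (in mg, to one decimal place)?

614.4 mg

Potassium per kcal: tofu 1.291, eggs 1.274, pasta 0.32.
Take 2 servings of tofu: uses 268 kcal, +346.0 mg potassium (running total 346.0 mg).
Take 1 serving of eggs: uses 73 kcal, +93.0 mg potassium (running total 439.0 mg).
Take 2.192 servings of pasta: uses 548 kcal, +175.4 mg potassium (running total 614.4 mg).
Greedy by best ratio exhausts the calories allowance optimally: 614.4 mg.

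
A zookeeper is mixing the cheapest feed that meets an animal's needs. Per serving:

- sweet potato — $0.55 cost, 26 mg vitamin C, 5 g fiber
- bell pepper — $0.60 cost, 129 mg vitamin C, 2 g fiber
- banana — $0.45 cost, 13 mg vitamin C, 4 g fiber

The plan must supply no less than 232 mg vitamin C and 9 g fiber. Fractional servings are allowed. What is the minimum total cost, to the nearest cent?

sweet potato only: max(232/26, 9/5) = 8.923 servings → $4.91.
bell pepper only: max(232/129, 9/2) = 4.5 servings → $2.70.
banana only: max(232/13, 9/4) = 17.85 servings → $8.03.
sweet potato + bell pepper with both tight: 1.175 servings and 1.562 servings → $1.58.
sweet potato + banana: the both-tight solution has a negative serving — not a feasible corner.
bell pepper + banana with both tight: 1.655 servings and 1.422 servings → $1.63.
So the least-cost plan costs $1.58.

$1.58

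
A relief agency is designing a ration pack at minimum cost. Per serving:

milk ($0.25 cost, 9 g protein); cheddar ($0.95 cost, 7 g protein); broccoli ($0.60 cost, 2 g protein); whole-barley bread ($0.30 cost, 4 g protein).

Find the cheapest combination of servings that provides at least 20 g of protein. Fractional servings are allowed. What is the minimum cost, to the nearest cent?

Cost per g of protein: milk $0.0278, whole-barley bread $0.0750, cheddar $0.1357, broccoli $0.3000.
With no serving limits, use only milk: 20 g / 9 g = 2.222 servings × $0.25 = $0.56.

$0.56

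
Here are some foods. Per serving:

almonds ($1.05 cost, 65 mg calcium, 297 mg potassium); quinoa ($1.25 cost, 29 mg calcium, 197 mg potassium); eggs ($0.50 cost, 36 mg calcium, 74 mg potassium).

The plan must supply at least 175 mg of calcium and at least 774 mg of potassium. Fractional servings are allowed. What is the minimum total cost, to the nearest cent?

$2.80

Two binding constraints pin down two serving amounts, so the optimal mix uses at most two foods. The candidates are each food alone (scaled to the tighter of calcium/potassium) and each pair with both constraints tight.
almonds only: max(175/65, 774/297) = 2.692 servings → $2.83.
quinoa only: max(175/29, 774/197) = 6.034 servings → $7.54.
eggs only: max(175/36, 774/74) = 10.46 servings → $5.23.
almonds + quinoa with both targets exact would need a negative amount; discard.
almonds + eggs with both tight: 2.536 servings and 0.2831 servings → $2.80.
quinoa + eggs with both tight: 3.015 servings and 2.432 servings → $4.99.
Cheapest feasible corner: $2.80.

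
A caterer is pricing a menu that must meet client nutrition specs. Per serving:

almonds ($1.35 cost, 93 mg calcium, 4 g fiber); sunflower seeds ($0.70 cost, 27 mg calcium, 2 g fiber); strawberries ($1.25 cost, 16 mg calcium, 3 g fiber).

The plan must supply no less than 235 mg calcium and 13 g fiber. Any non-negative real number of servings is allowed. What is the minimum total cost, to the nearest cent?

almonds only: max(235/93, 13/4) = 3.25 servings → $4.39.
sunflower seeds only: max(235/27, 13/2) = 8.704 servings → $6.09.
strawberries only: max(235/16, 13/3) = 14.69 servings → $18.36.
almonds + sunflower seeds with both tight: 1.526 servings and 3.449 servings → $4.47.
almonds + strawberries with both tight: 2.312 servings and 1.251 servings → $4.68.
sunflower seeds + strawberries: intersection lies outside the first quadrant.
The minimum over all feasible corners is $4.39.

$4.39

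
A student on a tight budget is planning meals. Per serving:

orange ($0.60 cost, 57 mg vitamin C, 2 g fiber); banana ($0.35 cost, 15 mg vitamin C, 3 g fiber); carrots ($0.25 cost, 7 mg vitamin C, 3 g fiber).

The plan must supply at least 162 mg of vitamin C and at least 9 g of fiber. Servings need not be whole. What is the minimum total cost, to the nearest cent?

orange only: max(162/57, 9/2) = 4.5 servings → $2.70.
banana only: max(162/15, 9/3) = 10.8 servings → $3.78.
carrots only: max(162/7, 9/3) = 23.14 servings → $5.79.
orange + banana with both tight: 2.489 servings and 1.34 servings → $1.96.
orange + carrots with both tight: 2.694 servings and 1.204 servings → $1.92.
banana + carrots: intersection lies outside the first quadrant.
So the least-cost plan costs $1.92.

$1.92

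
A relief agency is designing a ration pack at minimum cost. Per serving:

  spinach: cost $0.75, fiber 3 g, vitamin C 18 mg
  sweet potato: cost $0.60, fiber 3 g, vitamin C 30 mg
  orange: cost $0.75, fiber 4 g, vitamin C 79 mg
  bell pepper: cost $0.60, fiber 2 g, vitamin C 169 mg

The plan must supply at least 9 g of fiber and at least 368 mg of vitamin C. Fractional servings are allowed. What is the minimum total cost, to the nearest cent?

spinach only: max(9/3, 368/18) = 20.44 servings → $15.33.
sweet potato only: max(9/3, 368/30) = 12.27 servings → $7.36.
orange only: max(9/4, 368/79) = 4.658 servings → $3.49.
bell pepper only: max(9/2, 368/169) = 4.5 servings → $2.70.
spinach + sweet potato: intersection lies outside the first quadrant.
spinach + orange: the both-tight solution has a negative serving — not a feasible corner.
spinach + bell pepper with both tight: 1.667 servings and 2 servings → $2.45.
sweet potato + orange with both targets exact would need a negative amount; discard.
sweet potato + bell pepper with both tight: 1.756 servings and 1.866 servings → $2.17.
orange + bell pepper with both tight: 1.515 servings and 1.469 servings → $2.02.
Cheapest feasible corner: $2.02.

$2.02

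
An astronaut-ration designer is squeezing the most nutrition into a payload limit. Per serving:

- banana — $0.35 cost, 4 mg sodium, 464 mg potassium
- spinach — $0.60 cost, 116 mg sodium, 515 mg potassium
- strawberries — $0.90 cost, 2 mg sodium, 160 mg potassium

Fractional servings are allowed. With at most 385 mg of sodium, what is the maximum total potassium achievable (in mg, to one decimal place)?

Potassium per mg sodium: banana 116, strawberries 80, spinach 4.44.
With no serving limits, spend the whole sodium allowance on banana: 385 mg / 4 mg × 464 mg = 44660.0 mg.

44660.0 mg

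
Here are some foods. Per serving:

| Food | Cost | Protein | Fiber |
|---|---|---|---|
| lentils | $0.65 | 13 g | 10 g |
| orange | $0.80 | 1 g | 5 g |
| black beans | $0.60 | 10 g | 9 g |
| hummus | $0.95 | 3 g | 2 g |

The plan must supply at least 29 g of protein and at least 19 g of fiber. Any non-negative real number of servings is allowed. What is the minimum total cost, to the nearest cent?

$1.45

Check every corner: each single food scaled to meet both minima, and each pair solved so both constraints bind.
lentils only: max(29/13, 19/10) = 2.231 servings → $1.45.
orange only: max(29/1, 19/5) = 29 servings → $23.20.
black beans only: max(29/10, 19/9) = 2.9 servings → $1.74.
hummus only: max(29/3, 19/2) = 9.667 servings → $9.18.
lentils + orange: the both-tight solution has a negative serving — not a feasible corner.
lentils + black beans with both targets exact would need a negative amount; discard.
lentils + hummus: the both-tight solution has a negative serving — not a feasible corner.
orange + black beans: intersection lies outside the first quadrant.
orange + hummus: the both-tight solution has a negative serving — not a feasible corner.
black beans + hummus: the both-tight solution has a negative serving — not a feasible corner.
The minimum over all feasible corners is $1.45.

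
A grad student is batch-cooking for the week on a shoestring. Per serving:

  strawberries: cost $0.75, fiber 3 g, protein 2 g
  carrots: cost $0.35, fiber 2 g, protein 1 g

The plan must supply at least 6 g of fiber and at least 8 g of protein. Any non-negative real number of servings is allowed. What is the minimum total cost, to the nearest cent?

$2.80

Check every corner: each single food scaled to meet both minima, and each pair solved so both constraints bind.
strawberries only: max(6/3, 8/2) = 4 servings → $3.00.
carrots only: max(6/2, 8/1) = 8 servings → $2.80.
strawberries + carrots: intersection lies outside the first quadrant.
So the least-cost plan costs $2.80.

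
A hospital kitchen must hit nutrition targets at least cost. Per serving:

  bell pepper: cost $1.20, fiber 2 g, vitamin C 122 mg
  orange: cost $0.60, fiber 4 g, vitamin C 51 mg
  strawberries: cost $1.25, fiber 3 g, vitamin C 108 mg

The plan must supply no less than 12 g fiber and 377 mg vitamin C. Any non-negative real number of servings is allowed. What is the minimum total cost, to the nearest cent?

Compare the cost at each extreme point of the feasible region.
bell pepper only: max(12/2, 377/122) = 6 servings → $7.20.
orange only: max(12/4, 377/51) = 7.392 servings → $4.44.
strawberries only: max(12/3, 377/108) = 4 servings → $5.00.
bell pepper + orange with both tight: 2.321 servings and 1.839 servings → $3.89.
bell pepper + strawberries: intersection lies outside the first quadrant.
orange + strawberries with both tight: 0.5914 servings and 3.211 servings → $4.37.
So the least-cost plan costs $3.89.

$3.89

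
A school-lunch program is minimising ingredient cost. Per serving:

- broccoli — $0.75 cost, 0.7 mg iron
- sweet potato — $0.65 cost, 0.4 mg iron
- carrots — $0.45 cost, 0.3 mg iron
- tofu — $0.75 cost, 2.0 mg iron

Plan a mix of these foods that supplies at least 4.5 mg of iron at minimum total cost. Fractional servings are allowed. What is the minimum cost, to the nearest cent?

Cost per mg of iron: tofu $0.3750, broccoli $1.0714, carrots $1.5000, sweet potato $1.6250.
With no serving limits, use only tofu: 4.5 mg / 2.0 mg = 2.25 servings × $0.75 = $1.69.

$1.69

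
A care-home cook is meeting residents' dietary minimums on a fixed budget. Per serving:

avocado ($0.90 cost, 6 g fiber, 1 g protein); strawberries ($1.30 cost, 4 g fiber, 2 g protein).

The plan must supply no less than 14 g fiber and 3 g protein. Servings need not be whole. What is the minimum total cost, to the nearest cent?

$2.45

A basic optimal solution has at most two foods positive. Try each food alone and each pair with both targets met exactly.
avocado only: max(14/6, 3/1) = 3 servings → $2.70.
strawberries only: max(14/4, 3/2) = 3.5 servings → $4.55.
avocado + strawberries with both tight: 2 servings and 0.5 servings → $2.45.
Cheapest feasible corner: $2.45.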